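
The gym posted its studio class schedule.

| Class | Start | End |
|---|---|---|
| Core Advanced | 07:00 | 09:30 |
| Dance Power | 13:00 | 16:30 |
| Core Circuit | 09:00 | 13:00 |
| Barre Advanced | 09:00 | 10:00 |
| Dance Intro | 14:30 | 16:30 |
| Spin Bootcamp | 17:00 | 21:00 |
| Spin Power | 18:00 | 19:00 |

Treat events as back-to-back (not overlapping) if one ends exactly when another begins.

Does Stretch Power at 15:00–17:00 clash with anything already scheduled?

Yes — it overlaps Dance Intro, Dance Power

Core Advanced: ends 09:30 at or before Stretch Power starts 15:00 → clear.
Core Circuit: ends 13:00 at or before Stretch Power starts 15:00 → clear.
Barre Advanced: ends 10:00 at or before Stretch Power starts 15:00 → clear.
Dance Power: starts 13:00 before Stretch Power ends 17:00, and ends 16:30 after Stretch Power starts 15:00 → overlap.
Dance Intro: starts 14:30 before Stretch Power ends 17:00, and ends 16:30 after Stretch Power starts 15:00 → overlap.
Spin Bootcamp: starts 17:00 at or after Stretch Power ends 17:00 → clear.
Spin Power: starts 18:00 at or after Stretch Power ends 17:00 → clear.
Stretch Power overlaps Dance Power, Dance Intro.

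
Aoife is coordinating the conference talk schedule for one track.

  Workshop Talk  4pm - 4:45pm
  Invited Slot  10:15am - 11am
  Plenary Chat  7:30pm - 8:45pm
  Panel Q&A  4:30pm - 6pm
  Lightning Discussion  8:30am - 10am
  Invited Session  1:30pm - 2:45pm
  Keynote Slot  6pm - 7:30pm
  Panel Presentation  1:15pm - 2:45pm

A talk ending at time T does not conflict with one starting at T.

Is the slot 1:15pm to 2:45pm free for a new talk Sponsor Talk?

Lightning Discussion: ends 10am at or before Sponsor Talk starts 1:15pm → clear.
Invited Slot: ends 11am at or before Sponsor Talk starts 1:15pm → clear.
Panel Presentation: starts 1:15pm before Sponsor Talk ends 2:45pm, and ends 2:45pm after Sponsor Talk starts 1:15pm → overlap.
Invited Session: starts 1:30pm before Sponsor Talk ends 2:45pm, and ends 2:45pm after Sponsor Talk starts 1:15pm → overlap.
Workshop Talk: starts 4pm at or after Sponsor Talk ends 2:45pm → clear.
Panel Q&A: starts 4:30pm at or after Sponsor Talk ends 2:45pm → clear.
Keynote Slot: starts 6pm at or after Sponsor Talk ends 2:45pm → clear.
Plenary Chat: starts 7:30pm at or after Sponsor Talk ends 2:45pm → clear.
Sponsor Talk overlaps Panel Presentation, Invited Session.

No — it overlaps Invited Session, Panel Presentation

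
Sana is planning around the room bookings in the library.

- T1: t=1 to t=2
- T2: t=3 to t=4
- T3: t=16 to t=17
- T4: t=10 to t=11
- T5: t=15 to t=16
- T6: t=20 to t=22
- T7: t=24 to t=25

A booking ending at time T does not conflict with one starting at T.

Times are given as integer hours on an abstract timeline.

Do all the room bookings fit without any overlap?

Yes

Check each pair: they overlap iff neither finishes before the other starts.
Sorted by start: T1, T2, T4, T5, T3, T6, T7.
T2 starts after T1 ends, so T1 has no further overlaps.
T4 starts after T2 ends, so T2 has no further overlaps.
T5 starts after T4 ends, so T4 has no further overlaps.
T3 starts exactly when T5 ends (back-to-back, no overlap), so T5 has no further overlaps.
T6 starts after T3 ends, so T3 has no further overlaps.
T7 starts after T6 ends.
Every pair is clear; the schedule has no overlaps.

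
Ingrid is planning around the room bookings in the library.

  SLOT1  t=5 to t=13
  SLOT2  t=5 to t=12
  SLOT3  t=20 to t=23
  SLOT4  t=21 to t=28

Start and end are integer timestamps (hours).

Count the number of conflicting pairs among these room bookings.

Two intervals overlap when each starts before the other ends.
Sorted by start: SLOT1, SLOT2, SLOT3, SLOT4.
SLOT2 starts before SLOT1 ends → SLOT1 and SLOT2 overlap.
SLOT3 starts after SLOT1 ends; SLOT1 is clear from here.
SLOT3 starts after SLOT2 ends; SLOT2 is clear from here.
SLOT4 starts before SLOT3 ends → SLOT3 and SLOT4 overlap.
Overlapping pairs: SLOT1 & SLOT2, SLOT3 & SLOT4 — 2 in total.

2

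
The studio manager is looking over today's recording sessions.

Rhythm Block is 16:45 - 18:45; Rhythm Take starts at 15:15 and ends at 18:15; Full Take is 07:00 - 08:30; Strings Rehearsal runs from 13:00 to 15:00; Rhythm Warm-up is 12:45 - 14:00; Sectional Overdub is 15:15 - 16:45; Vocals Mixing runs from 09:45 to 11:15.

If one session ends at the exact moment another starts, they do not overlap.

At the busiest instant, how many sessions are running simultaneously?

2

Sort all start/end points and keep a running count:
07:00 start Full Take → 1
08:30 end Full Take → 0
09:45 start Vocals Mixing → 1
11:15 end Vocals Mixing → 0
12:45 start Rhythm Warm-up → 1
13:00 start Strings Rehearsal → 2
14:00 end Rhythm Warm-up → 1
15:00 end Strings Rehearsal → 0
15:15 start Rhythm Take → 1
15:15 start Sectional Overdub → 2
16:45 end Sectional Overdub → 1
16:45 start Rhythm Block → 2
18:15 end Rhythm Take → 1
18:45 end Rhythm Block → 0
Peak is 2, at 13:00 (Rhythm Warm-up, Strings Rehearsal).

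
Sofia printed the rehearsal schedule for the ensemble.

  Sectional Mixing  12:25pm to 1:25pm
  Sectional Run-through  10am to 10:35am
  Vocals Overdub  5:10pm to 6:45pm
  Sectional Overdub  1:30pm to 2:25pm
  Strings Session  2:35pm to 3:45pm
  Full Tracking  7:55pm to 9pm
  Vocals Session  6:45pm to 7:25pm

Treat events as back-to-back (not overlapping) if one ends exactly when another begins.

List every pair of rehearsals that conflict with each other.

Sorted by start: Sectional Run-through, Sectional Mixing, Sectional Overdub, Strings Session, Vocals Overdub, Vocals Session, Full Tracking.
Sectional Mixing starts after Sectional Run-through ends, so nothing later overlaps Sectional Run-through either.
Sectional Overdub starts after Sectional Mixing ends, so nothing later overlaps Sectional Mixing either.
Strings Session starts after Sectional Overdub ends, so nothing later overlaps Sectional Overdub either.
Vocals Overdub starts after Strings Session ends, so nothing later overlaps Strings Session either.
Vocals Session starts exactly when Vocals Overdub ends (back-to-back, no overlap), so nothing later overlaps Vocals Overdub either.
Full Tracking starts after Vocals Session ends.

no conflicts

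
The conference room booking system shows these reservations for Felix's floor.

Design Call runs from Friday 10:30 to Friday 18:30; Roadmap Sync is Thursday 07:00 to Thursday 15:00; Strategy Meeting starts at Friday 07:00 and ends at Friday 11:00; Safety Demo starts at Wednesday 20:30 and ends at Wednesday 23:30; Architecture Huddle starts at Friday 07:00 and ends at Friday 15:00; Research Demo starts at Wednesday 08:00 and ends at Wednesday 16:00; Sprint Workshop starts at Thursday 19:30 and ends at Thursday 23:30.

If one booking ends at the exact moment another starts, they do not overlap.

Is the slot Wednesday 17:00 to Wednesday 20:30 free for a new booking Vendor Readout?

Yes — the slot is free

Research Demo: ends Wednesday 16:00 at or before Vendor Readout starts Wednesday 17:00 → clear.
Safety Demo: starts Wednesday 20:30 at or after Vendor Readout ends Wednesday 20:30 → clear.
Roadmap Sync: starts Thursday 07:00 at or after Vendor Readout ends Wednesday 20:30 → clear.
Sprint Workshop: starts Thursday 19:30 at or after Vendor Readout ends Wednesday 20:30 → clear.
Strategy Meeting: starts Friday 07:00 at or after Vendor Readout ends Wednesday 20:30 → clear.
Architecture Huddle: starts Friday 07:00 at or after Vendor Readout ends Wednesday 20:30 → clear.
Design Call: starts Friday 10:30 at or after Vendor Readout ends Wednesday 20:30 → clear.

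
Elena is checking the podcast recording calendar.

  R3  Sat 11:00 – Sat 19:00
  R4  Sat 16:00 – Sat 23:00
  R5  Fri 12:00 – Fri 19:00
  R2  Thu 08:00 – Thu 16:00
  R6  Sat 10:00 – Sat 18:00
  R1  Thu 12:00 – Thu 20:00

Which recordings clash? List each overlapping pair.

R1 & R2, R3 & R4, R3 & R6, R4 & R6

Sorted by start: R2, R1, R5, R6, R3, R4.
R1 starts before R2 ends → R2 and R1 overlap.
R5 starts after R2 ends, so nothing later overlaps R2 either.
R5 starts after R1 ends, so nothing later overlaps R1 either.
R6 starts after R5 ends, so nothing later overlaps R5 either.
R3 starts before R6 ends → R6 and R3 overlap.
R4 starts before R6 ends → R6 and R4 overlap.
R4 starts before R3 ends → R3 and R4 overlap.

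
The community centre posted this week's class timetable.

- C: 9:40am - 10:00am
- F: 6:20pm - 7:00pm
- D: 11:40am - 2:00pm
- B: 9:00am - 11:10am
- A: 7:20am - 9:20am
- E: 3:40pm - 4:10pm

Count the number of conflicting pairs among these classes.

Sorted by start: A, B, C, D, E, F.
B starts before A ends → A and B overlap.
C starts after A ends — done with A.
C starts before B ends → B and C overlap.
D starts after B ends — done with B.
D starts after C ends — done with C.
E starts after D ends — done with D.
F starts after E ends.
Overlapping pairs: A & B, B & C — 2 in total.

2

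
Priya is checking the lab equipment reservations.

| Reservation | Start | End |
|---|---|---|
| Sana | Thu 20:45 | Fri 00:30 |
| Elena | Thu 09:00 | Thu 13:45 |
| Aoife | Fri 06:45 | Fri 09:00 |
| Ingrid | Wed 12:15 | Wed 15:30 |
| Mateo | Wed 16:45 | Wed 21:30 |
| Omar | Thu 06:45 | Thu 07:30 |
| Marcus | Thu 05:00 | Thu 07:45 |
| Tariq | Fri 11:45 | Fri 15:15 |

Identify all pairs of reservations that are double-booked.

Marcus & Omar

Sorted by start: Ingrid, Mateo, Marcus, Omar, Elena, Sana, Aoife, Tariq.
Mateo starts after Ingrid ends, so Ingrid has no further overlaps.
Marcus starts after Mateo ends, so Mateo has no further overlaps.
Omar starts before Marcus ends → Marcus and Omar overlap.
Elena starts after Marcus ends, so Marcus has no further overlaps.
Elena starts after Omar ends, so Omar has no further overlaps.
Sana starts after Elena ends, so Elena has no further overlaps.
Aoife starts after Sana ends, so Sana has no further overlaps.
Tariq starts after Aoife ends.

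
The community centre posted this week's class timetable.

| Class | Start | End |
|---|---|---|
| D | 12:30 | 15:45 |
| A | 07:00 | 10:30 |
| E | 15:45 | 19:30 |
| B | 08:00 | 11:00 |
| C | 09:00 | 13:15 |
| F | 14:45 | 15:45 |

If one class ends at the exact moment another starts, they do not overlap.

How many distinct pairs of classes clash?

5

Check each pair: they overlap iff neither finishes before the other starts.
Sorted by start: A, B, C, D, F, E.
B starts before A ends → A and B overlap.
C starts before A ends → A and C overlap.
D starts after A ends — done with A.
C starts before B ends → B and C overlap.
D starts after B ends — done with B.
D starts before C ends → C and D overlap.
F starts after C ends — done with C.
F starts before D ends → D and F overlap.
E starts exactly when D ends (back-to-back, no overlap).
E starts exactly when F ends (back-to-back, no overlap).
Overlapping pairs: A & B, A & C, B & C, C & D, D & F — 5 in total.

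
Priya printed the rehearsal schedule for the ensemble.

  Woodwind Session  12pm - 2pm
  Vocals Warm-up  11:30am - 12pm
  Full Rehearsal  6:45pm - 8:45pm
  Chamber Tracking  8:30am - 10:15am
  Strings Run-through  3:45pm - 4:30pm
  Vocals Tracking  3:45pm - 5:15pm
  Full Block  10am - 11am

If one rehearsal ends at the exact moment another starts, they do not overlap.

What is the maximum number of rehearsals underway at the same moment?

2

Sweep the timeline, counting +1 at each start and −1 at each end (ends before starts at a tie):
8:30am start Chamber Tracking → 1
10am start Full Block → 2
10:15am end Chamber Tracking → 1
11am end Full Block → 0
11:30am start Vocals Warm-up → 1
12pm end Vocals Warm-up → 0
12pm start Woodwind Session → 1
2pm end Woodwind Session → 0
3:45pm start Strings Run-through → 1
3:45pm start Vocals Tracking → 2
4:30pm end Strings Run-through → 1
5:15pm end Vocals Tracking → 0
6:45pm start Full Rehearsal → 1
8:45pm end Full Rehearsal → 0
Peak is 2, at 10am (Chamber Tracking, Full Block).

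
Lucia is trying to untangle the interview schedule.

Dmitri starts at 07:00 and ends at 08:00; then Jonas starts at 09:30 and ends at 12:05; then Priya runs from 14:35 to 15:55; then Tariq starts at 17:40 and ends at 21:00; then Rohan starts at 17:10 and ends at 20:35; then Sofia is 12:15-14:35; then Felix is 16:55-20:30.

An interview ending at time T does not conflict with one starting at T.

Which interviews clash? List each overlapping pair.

Sorted by start: Dmitri, Jonas, Sofia, Priya, Felix, Rohan, Tariq.
Jonas starts after Dmitri ends; Dmitri is clear from here.
Sofia starts after Jonas ends; Jonas is clear from here.
Priya starts exactly when Sofia ends (back-to-back, no overlap); Sofia is clear from here.
Felix starts after Priya ends; Priya is clear from here.
Rohan starts before Felix ends → Felix and Rohan overlap.
Tariq starts before Felix ends → Felix and Tariq overlap.
Tariq starts before Rohan ends → Rohan and Tariq overlap.

Felix & Rohan, Felix & Tariq, Rohan & Tariq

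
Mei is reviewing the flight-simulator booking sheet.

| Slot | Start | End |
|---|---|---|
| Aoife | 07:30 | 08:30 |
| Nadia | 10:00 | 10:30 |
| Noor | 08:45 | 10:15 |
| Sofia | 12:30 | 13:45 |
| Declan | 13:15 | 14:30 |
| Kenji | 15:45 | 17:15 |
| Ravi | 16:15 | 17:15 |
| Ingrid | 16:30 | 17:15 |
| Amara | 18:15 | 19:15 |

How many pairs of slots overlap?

5

Sorted by start: Aoife, Noor, Nadia, Sofia, Declan, Kenji, Ravi, Ingrid, Amara.
Noor starts after Aoife ends, so nothing later overlaps Aoife either.
Nadia starts before Noor ends → Noor and Nadia overlap.
Sofia starts after Noor ends, so nothing later overlaps Noor either.
Sofia starts after Nadia ends, so nothing later overlaps Nadia either.
Declan starts before Sofia ends → Sofia and Declan overlap.
Kenji starts after Sofia ends, so nothing later overlaps Sofia either.
Kenji starts after Declan ends, so nothing later overlaps Declan either.
Ravi starts before Kenji ends → Kenji and Ravi overlap.
Ingrid starts before Kenji ends → Kenji and Ingrid overlap.
Amara starts after Kenji ends.
Ingrid starts before Ravi ends → Ravi and Ingrid overlap.
Amara starts after Ravi ends.
Amara starts after Ingrid ends.
Overlapping pairs: Declan & Sofia, Ingrid & Kenji, Ingrid & Ravi, Kenji & Ravi, Nadia & Noor — 5 in total.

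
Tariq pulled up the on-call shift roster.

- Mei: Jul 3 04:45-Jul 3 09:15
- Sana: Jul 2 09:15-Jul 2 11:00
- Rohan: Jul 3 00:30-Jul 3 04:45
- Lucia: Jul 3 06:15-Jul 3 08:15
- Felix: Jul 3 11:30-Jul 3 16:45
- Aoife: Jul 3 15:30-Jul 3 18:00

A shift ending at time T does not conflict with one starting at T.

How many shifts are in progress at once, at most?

Sort all start/end points and keep a running count:
Jul 2 09:15 start Sana → 1
Jul 2 11:00 end Sana → 0
Jul 3 00:30 start Rohan → 1
Jul 3 04:45 end Rohan → 0
Jul 3 04:45 start Mei → 1
Jul 3 06:15 start Lucia → 2
Jul 3 08:15 end Lucia → 1
Jul 3 09:15 end Mei → 0
Jul 3 11:30 start Felix → 1
Jul 3 15:30 start Aoife → 2
Jul 3 16:45 end Felix → 1
Jul 3 18:00 end Aoife → 0
Peak is 2, at Jul 3 06:15 (Lucia, Mei).

2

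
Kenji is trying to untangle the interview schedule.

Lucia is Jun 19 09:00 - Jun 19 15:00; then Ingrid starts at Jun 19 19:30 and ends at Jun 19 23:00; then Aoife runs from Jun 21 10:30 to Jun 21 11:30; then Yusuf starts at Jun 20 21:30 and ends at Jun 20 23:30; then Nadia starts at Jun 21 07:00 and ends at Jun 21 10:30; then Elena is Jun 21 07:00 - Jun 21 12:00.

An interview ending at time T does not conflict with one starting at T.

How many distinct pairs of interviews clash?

2

Sorted by start: Lucia, Ingrid, Yusuf, Nadia, Elena, Aoife.
Ingrid starts after Lucia ends, so nothing later overlaps Lucia either.
Yusuf starts after Ingrid ends, so nothing later overlaps Ingrid either.
Nadia starts after Yusuf ends, so nothing later overlaps Yusuf either.
Elena starts before Nadia ends → Nadia and Elena overlap.
Aoife starts exactly when Nadia ends (back-to-back, no overlap).
Aoife starts before Elena ends → Elena and Aoife overlap.
Overlapping pairs: Aoife & Elena, Elena & Nadia — 2 in total.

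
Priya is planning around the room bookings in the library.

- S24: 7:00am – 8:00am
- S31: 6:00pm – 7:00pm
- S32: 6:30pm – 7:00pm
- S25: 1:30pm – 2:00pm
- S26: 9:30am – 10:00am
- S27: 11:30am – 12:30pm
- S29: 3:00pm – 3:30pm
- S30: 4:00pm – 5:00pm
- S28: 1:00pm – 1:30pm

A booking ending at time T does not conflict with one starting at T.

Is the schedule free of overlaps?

No

Check each pair: they overlap iff neither finishes before the other starts.
Sorted by start: S24, S26, S27, S28, S25, S29, S30, S31, S32.
S26 starts after S24 ends, so nothing later overlaps S24 either.
S27 starts after S26 ends, so nothing later overlaps S26 either.
S28 starts after S27 ends, so nothing later overlaps S27 either.
S25 starts exactly when S28 ends (back-to-back, no overlap), so nothing later overlaps S28 either.
S29 starts after S25 ends, so nothing later overlaps S25 either.
S30 starts after S29 ends, so nothing later overlaps S29 either.
S31 starts after S30 ends, so nothing later overlaps S30 either.
S32 starts before S31 ends → S31 and S32 overlap.
That's a conflict, so the schedule is not conflict-free.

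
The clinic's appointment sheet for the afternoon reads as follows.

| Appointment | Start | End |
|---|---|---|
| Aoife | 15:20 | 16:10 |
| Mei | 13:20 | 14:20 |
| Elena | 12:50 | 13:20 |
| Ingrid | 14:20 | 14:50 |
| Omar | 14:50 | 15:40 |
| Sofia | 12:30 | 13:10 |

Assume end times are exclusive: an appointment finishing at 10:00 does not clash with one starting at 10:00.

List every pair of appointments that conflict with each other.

Aoife & Omar, Elena & Sofia

Sorted by start: Sofia, Elena, Mei, Ingrid, Omar, Aoife.
Elena starts before Sofia ends → Sofia and Elena overlap.
Mei starts after Sofia ends, so Sofia has no further overlaps.
Mei starts exactly when Elena ends (back-to-back, no overlap), so Elena has no further overlaps.
Ingrid starts exactly when Mei ends (back-to-back, no overlap), so Mei has no further overlaps.
Omar starts exactly when Ingrid ends (back-to-back, no overlap), so Ingrid has no further overlaps.
Aoife starts before Omar ends → Omar and Aoife overlap.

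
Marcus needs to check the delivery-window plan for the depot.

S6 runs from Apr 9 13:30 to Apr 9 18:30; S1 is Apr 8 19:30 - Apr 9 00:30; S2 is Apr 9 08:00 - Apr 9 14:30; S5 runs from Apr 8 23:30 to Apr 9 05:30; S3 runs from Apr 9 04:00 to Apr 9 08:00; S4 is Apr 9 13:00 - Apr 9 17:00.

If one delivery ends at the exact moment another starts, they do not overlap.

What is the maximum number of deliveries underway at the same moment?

3

Walk through starts and ends in time order (an end at T is processed before a start at T):
Apr 8 19:30 start S1 → 1
Apr 8 23:30 start S5 → 2
Apr 9 00:30 end S1 → 1
Apr 9 04:00 start S3 → 2
Apr 9 05:30 end S5 → 1
Apr 9 08:00 end S3 → 0
Apr 9 08:00 start S2 → 1
Apr 9 13:00 start S4 → 2
Apr 9 13:30 start S6 → 3
Apr 9 14:30 end S2 → 2
Apr 9 17:00 end S4 → 1
Apr 9 18:30 end S6 → 0
Peak is 3, at Apr 9 13:30 (S2, S4, S6).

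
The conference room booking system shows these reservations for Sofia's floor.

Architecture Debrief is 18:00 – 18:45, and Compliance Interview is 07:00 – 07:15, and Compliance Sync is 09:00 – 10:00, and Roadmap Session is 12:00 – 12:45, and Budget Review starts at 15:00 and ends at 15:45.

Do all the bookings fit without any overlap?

Yes

Sorted by start: Compliance Interview, Compliance Sync, Roadmap Session, Budget Review, Architecture Debrief.
Compliance Sync starts after Compliance Interview ends; Compliance Interview is clear from here.
Roadmap Session starts after Compliance Sync ends; Compliance Sync is clear from here.
Budget Review starts after Roadmap Session ends; Roadmap Session is clear from here.
Architecture Debrief starts after Budget Review ends.
Every pair is clear; the schedule has no overlaps.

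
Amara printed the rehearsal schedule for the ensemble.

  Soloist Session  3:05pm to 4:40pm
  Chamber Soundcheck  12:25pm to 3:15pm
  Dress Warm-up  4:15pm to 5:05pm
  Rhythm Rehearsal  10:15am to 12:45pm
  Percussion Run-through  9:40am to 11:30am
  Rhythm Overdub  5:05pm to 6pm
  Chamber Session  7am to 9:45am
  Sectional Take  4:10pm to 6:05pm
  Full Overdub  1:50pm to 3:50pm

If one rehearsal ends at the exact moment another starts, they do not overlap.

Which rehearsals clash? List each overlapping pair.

Chamber Session & Percussion Run-through, Chamber Soundcheck & Full Overdub, Chamber Soundcheck & Rhythm Rehearsal, Chamber Soundcheck & Soloist Session, Dress Warm-up & Sectional Take, Dress Warm-up & Soloist Session, Full Overdub & Soloist Session, Percussion Run-through & Rhythm Rehearsal, Rhythm Overdub & Sectional Take, Sectional Take & Soloist Session

Sorted by start: Chamber Session, Percussion Run-through, Rhythm Rehearsal, Chamber Soundcheck, Full Overdub, Soloist Session, Sectional Take, Dress Warm-up, Rhythm Overdub.
Percussion Run-through starts before Chamber Session ends → Chamber Session and Percussion Run-through overlap.
Rhythm Rehearsal starts after Chamber Session ends; Chamber Session is clear from here.
Rhythm Rehearsal starts before Percussion Run-through ends → Percussion Run-through and Rhythm Rehearsal overlap.
Chamber Soundcheck starts after Percussion Run-through ends; Percussion Run-through is clear from here.
Chamber Soundcheck starts before Rhythm Rehearsal ends → Rhythm Rehearsal and Chamber Soundcheck overlap.
Full Overdub starts after Rhythm Rehearsal ends; Rhythm Rehearsal is clear from here.
Full Overdub starts before Chamber Soundcheck ends → Chamber Soundcheck and Full Overdub overlap.
Soloist Session starts before Chamber Soundcheck ends → Chamber Soundcheck and Soloist Session overlap.
Sectional Take starts after Chamber Soundcheck ends; Chamber Soundcheck is clear from here.
Soloist Session starts before Full Overdub ends → Full Overdub and Soloist Session overlap.
Sectional Take starts after Full Overdub ends; Full Overdub is clear from here.
Sectional Take starts before Soloist Session ends → Soloist Session and Sectional Take overlap.
Dress Warm-up starts before Soloist Session ends → Soloist Session and Dress Warm-up overlap.
Rhythm Overdub starts after Soloist Session ends.
Dress Warm-up starts before Sectional Take ends → Sectional Take and Dress Warm-up overlap.
Rhythm Overdub starts before Sectional Take ends → Sectional Take and Rhythm Overdub overlap.
Rhythm Overdub starts exactly when Dress Warm-up ends (back-to-back, no overlap).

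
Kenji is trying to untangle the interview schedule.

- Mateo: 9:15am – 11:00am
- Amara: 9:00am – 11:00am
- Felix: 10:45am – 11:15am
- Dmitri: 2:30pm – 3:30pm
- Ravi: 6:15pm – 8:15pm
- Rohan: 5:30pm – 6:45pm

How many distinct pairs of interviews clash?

Sorted by start: Amara, Mateo, Felix, Dmitri, Rohan, Ravi.
Mateo starts before Amara ends → Amara and Mateo overlap.
Felix starts before Amara ends → Amara and Felix overlap.
Dmitri starts after Amara ends, so nothing later overlaps Amara either.
Felix starts before Mateo ends → Mateo and Felix overlap.
Dmitri starts after Mateo ends, so nothing later overlaps Mateo either.
Dmitri starts after Felix ends, so nothing later overlaps Felix either.
Rohan starts after Dmitri ends, so nothing later overlaps Dmitri either.
Ravi starts before Rohan ends → Rohan and Ravi overlap.
Overlapping pairs: Amara & Felix, Amara & Mateo, Felix & Mateo, Ravi & Rohan — 4 in total.

4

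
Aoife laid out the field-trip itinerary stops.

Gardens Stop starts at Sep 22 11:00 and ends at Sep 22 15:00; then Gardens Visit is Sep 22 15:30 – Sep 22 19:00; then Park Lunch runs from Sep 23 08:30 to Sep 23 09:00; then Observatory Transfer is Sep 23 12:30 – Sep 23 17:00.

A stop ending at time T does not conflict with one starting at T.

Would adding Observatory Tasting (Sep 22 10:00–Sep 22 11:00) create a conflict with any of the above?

Gardens Stop: starts Sep 22 11:00 at or after Observatory Tasting ends Sep 22 11:00 → clear.
Gardens Visit: starts Sep 22 15:30 at or after Observatory Tasting ends Sep 22 11:00 → clear.
Park Lunch: starts Sep 23 08:30 at or after Observatory Tasting ends Sep 22 11:00 → clear.
Observatory Transfer: starts Sep 23 12:30 at or after Observatory Tasting ends Sep 22 11:00 → clear.

No — it doesn't clash with anything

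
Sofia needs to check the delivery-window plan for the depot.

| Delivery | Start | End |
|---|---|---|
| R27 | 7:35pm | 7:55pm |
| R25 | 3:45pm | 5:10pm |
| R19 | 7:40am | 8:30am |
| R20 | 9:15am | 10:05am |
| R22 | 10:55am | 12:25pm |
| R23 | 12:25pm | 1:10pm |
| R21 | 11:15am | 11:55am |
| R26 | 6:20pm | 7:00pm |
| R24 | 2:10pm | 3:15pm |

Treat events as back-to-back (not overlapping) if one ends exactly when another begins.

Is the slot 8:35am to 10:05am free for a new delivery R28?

No — it overlaps R20

R19: ends 8:30am at or before R28 starts 8:35am → clear.
R20: starts 9:15am before R28 ends 10:05am, and ends 10:05am after R28 starts 8:35am → overlap.
R22: starts 10:55am at or after R28 ends 10:05am → clear.
R21: starts 11:15am at or after R28 ends 10:05am → clear.
R23: starts 12:25pm at or after R28 ends 10:05am → clear.
R24: starts 2:10pm at or after R28 ends 10:05am → clear.
R25: starts 3:45pm at or after R28 ends 10:05am → clear.
R26: starts 6:20pm at or after R28 ends 10:05am → clear.
R27: starts 7:35pm at or after R28 ends 10:05am → clear.
R28 overlaps R20.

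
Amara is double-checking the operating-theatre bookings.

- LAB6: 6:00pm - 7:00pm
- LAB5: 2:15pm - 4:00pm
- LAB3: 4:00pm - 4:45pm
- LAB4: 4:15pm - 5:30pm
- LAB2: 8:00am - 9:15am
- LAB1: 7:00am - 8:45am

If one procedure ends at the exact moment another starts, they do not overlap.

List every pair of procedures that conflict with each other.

LAB1 & LAB2, LAB3 & LAB4

Sorted by start: LAB1, LAB2, LAB5, LAB3, LAB4, LAB6.
LAB2 starts before LAB1 ends → LAB1 and LAB2 overlap.
LAB5 starts after LAB1 ends, so nothing later overlaps LAB1 either.
LAB5 starts after LAB2 ends, so nothing later overlaps LAB2 either.
LAB3 starts exactly when LAB5 ends (back-to-back, no overlap), so nothing later overlaps LAB5 either.
LAB4 starts before LAB3 ends → LAB3 and LAB4 overlap.
LAB6 starts after LAB3 ends.
LAB6 starts after LAB4 ends.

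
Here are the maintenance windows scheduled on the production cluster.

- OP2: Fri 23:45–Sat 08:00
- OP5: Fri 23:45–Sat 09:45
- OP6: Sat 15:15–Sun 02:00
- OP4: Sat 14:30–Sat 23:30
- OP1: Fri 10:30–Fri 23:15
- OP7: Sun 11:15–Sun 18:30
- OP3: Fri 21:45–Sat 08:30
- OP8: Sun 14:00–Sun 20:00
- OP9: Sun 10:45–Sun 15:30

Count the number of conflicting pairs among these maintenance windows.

8

Two intervals overlap when each starts before the other ends.
Sorted by start: OP1, OP3, OP2, OP5, OP4, OP6, OP9, OP7, OP8.
OP3 starts before OP1 ends → OP1 and OP3 overlap.
OP2 starts after OP1 ends, so OP1 has no further overlaps.
OP2 starts before OP3 ends → OP3 and OP2 overlap.
OP5 starts before OP3 ends → OP3 and OP5 overlap.
OP4 starts after OP3 ends, so OP3 has no further overlaps.
OP5 starts before OP2 ends → OP2 and OP5 overlap.
OP4 starts after OP2 ends, so OP2 has no further overlaps.
OP4 starts after OP5 ends, so OP5 has no further overlaps.
OP6 starts before OP4 ends → OP4 and OP6 overlap.
OP9 starts after OP4 ends, so OP4 has no further overlaps.
OP9 starts after OP6 ends, so OP6 has no further overlaps.
OP7 starts before OP9 ends → OP9 and OP7 overlap.
OP8 starts before OP9 ends → OP9 and OP8 overlap.
OP8 starts before OP7 ends → OP7 and OP8 overlap.
Overlapping pairs: OP1 & OP3, OP2 & OP3, OP2 & OP5, OP3 & OP5, OP4 & OP6, OP7 & OP8, OP7 & OP9, OP8 & OP9 — 8 in total.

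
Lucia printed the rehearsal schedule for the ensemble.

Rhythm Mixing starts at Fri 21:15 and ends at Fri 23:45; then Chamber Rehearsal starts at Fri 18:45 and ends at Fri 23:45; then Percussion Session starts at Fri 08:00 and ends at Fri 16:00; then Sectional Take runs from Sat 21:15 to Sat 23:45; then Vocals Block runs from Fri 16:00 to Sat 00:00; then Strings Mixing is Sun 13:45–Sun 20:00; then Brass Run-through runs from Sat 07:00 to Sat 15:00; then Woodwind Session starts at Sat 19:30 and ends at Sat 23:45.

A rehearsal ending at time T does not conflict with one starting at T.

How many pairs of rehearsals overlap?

4

Sorted by start: Percussion Session, Vocals Block, Chamber Rehearsal, Rhythm Mixing, Brass Run-through, Woodwind Session, Sectional Take, Strings Mixing.
Vocals Block starts exactly when Percussion Session ends (back-to-back, no overlap), so nothing later overlaps Percussion Session either.
Chamber Rehearsal starts before Vocals Block ends → Vocals Block and Chamber Rehearsal overlap.
Rhythm Mixing starts before Vocals Block ends → Vocals Block and Rhythm Mixing overlap.
Brass Run-through starts after Vocals Block ends, so nothing later overlaps Vocals Block either.
Rhythm Mixing starts before Chamber Rehearsal ends → Chamber Rehearsal and Rhythm Mixing overlap.
Brass Run-through starts after Chamber Rehearsal ends, so nothing later overlaps Chamber Rehearsal either.
Brass Run-through starts after Rhythm Mixing ends, so nothing later overlaps Rhythm Mixing either.
Woodwind Session starts after Brass Run-through ends, so nothing later overlaps Brass Run-through either.
Sectional Take starts before Woodwind Session ends → Woodwind Session and Sectional Take overlap.
Strings Mixing starts after Woodwind Session ends.
Strings Mixing starts after Sectional Take ends.
Overlapping pairs: Chamber Rehearsal & Rhythm Mixing, Chamber Rehearsal & Vocals Block, Rhythm Mixing & Vocals Block, Sectional Take & Woodwind Session — 4 in total.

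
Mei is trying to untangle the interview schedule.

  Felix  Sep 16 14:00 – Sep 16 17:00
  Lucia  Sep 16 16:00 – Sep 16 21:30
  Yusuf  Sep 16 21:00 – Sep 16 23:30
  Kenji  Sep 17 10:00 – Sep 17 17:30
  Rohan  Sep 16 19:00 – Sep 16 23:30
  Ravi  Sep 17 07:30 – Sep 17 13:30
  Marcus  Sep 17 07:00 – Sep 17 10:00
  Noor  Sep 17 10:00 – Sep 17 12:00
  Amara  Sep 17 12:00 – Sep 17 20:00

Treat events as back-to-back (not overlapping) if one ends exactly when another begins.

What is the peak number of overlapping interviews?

Walk through starts and ends in time order (an end at T is processed before a start at T):
Sep 16 14:00 start Felix → 1
Sep 16 16:00 start Lucia → 2
Sep 16 17:00 end Felix → 1
Sep 16 19:00 start Rohan → 2
Sep 16 21:00 start Yusuf → 3
Sep 16 21:30 end Lucia → 2
Sep 16 23:30 end Rohan → 1
Sep 16 23:30 end Yusuf → 0
Sep 17 07:00 start Marcus → 1
Sep 17 07:30 start Ravi → 2
Sep 17 10:00 end Marcus → 1
Sep 17 10:00 start Kenji → 2
Sep 17 10:00 start Noor → 3
Sep 17 12:00 end Noor → 2
Sep 17 12:00 start Amara → 3
Sep 17 13:30 end Ravi → 2
Sep 17 17:30 end Kenji → 1
Sep 17 20:00 end Amara → 0
Peak is 3, at Sep 16 21:00 (Lucia, Rohan, Yusuf).

3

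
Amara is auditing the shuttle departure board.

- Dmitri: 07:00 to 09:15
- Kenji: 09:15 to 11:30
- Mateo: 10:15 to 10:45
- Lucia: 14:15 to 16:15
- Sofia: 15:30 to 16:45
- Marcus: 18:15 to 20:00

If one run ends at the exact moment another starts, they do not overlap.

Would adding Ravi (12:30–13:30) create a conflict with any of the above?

Dmitri: ends 09:15 at or before Ravi starts 12:30 → clear.
Kenji: ends 11:30 at or before Ravi starts 12:30 → clear.
Mateo: ends 10:45 at or before Ravi starts 12:30 → clear.
Lucia: starts 14:15 at or after Ravi ends 13:30 → clear.
Sofia: starts 15:30 at or after Ravi ends 13:30 → clear.
Marcus: starts 18:15 at or after Ravi ends 13:30 → clear.

No — it doesn't clash with anything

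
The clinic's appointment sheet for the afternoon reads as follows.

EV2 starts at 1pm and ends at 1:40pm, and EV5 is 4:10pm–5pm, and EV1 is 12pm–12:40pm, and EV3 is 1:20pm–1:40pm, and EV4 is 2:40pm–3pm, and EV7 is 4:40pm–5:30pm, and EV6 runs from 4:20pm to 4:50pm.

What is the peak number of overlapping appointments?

Sort all start/end points and keep a running count:
12pm start EV1 → 1
12:40pm end EV1 → 0
1pm start EV2 → 1
1:20pm start EV3 → 2
1:40pm end EV2 → 1
1:40pm end EV3 → 0
2:40pm start EV4 → 1
3pm end EV4 → 0
4:10pm start EV5 → 1
4:20pm start EV6 → 2
4:40pm start EV7 → 3
4:50pm end EV6 → 2
5pm end EV5 → 1
5:30pm end EV7 → 0
Peak is 3, at 4:40pm (EV5, EV6, EV7).

3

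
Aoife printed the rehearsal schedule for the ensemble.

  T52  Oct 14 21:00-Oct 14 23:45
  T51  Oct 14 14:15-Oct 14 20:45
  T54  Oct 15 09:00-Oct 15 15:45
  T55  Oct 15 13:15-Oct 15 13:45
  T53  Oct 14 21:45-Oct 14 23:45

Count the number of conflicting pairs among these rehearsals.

2

Sorted by start: T51, T52, T53, T54, T55.
T52 starts after T51 ends; T51 is clear from here.
T53 starts before T52 ends → T52 and T53 overlap.
T54 starts after T52 ends; T52 is clear from here.
T54 starts after T53 ends; T53 is clear from here.
T55 starts before T54 ends → T54 and T55 overlap.
Overlapping pairs: T52 & T53, T54 & T55 — 2 in total.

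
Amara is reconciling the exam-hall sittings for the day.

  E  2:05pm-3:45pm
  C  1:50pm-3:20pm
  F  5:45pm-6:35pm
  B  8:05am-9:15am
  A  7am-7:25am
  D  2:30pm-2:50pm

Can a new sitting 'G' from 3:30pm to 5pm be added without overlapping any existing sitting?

No — it overlaps E

A: ends 7:25am at or before G starts 3:30pm → clear.
B: ends 9:15am at or before G starts 3:30pm → clear.
C: ends 3:20pm at or before G starts 3:30pm → clear.
E: starts 2:05pm before G ends 5pm, and ends 3:45pm after G starts 3:30pm → overlap.
D: ends 2:50pm at or before G starts 3:30pm → clear.
F: starts 5:45pm at or after G ends 5pm → clear.
G overlaps E.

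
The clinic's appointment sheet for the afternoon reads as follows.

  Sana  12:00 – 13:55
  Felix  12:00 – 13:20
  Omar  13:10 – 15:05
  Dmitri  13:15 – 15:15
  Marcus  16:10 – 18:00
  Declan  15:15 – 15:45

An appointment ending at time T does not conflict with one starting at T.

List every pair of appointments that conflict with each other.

Dmitri & Felix, Dmitri & Omar, Dmitri & Sana, Felix & Omar, Felix & Sana, Omar & Sana

Sorted by start: Sana, Felix, Omar, Dmitri, Declan, Marcus.
Felix starts before Sana ends → Sana and Felix overlap.
Omar starts before Sana ends → Sana and Omar overlap.
Dmitri starts before Sana ends → Sana and Dmitri overlap.
Declan starts after Sana ends, so Sana has no further overlaps.
Omar starts before Felix ends → Felix and Omar overlap.
Dmitri starts before Felix ends → Felix and Dmitri overlap.
Declan starts after Felix ends, so Felix has no further overlaps.
Dmitri starts before Omar ends → Omar and Dmitri overlap.
Declan starts after Omar ends, so Omar has no further overlaps.
Declan starts exactly when Dmitri ends (back-to-back, no overlap), so Dmitri has no further overlaps.
Marcus starts after Declan ends.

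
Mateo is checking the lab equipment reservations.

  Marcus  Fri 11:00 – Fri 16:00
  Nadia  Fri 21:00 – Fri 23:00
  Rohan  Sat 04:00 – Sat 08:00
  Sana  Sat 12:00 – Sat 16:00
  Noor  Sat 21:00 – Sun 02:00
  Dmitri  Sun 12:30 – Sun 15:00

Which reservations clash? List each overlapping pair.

no overlapping pairs

Two intervals overlap when each starts before the other ends.
Sorted by start: Marcus, Nadia, Rohan, Sana, Noor, Dmitri.
Nadia starts after Marcus ends; Marcus is clear from here.
Rohan starts after Nadia ends; Nadia is clear from here.
Sana starts after Rohan ends; Rohan is clear from here.
Noor starts after Sana ends; Sana is clear from here.
Dmitri starts after Noor ends.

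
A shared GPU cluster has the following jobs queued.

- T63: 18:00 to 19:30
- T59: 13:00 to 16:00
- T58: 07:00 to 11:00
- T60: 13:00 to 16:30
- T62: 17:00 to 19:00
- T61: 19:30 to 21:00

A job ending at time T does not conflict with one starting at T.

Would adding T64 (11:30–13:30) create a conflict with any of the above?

T58: ends 11:00 at or before T64 starts 11:30 → clear.
T59: starts 13:00 before T64 ends 13:30, and ends 16:00 after T64 starts 11:30 → overlap.
T60: starts 13:00 before T64 ends 13:30, and ends 16:30 after T64 starts 11:30 → overlap.
T62: starts 17:00 at or after T64 ends 13:30 → clear.
T63: starts 18:00 at or after T64 ends 13:30 → clear.
T61: starts 19:30 at or after T64 ends 13:30 → clear.
T64 overlaps T59, T60.

Yes — it overlaps T59, T60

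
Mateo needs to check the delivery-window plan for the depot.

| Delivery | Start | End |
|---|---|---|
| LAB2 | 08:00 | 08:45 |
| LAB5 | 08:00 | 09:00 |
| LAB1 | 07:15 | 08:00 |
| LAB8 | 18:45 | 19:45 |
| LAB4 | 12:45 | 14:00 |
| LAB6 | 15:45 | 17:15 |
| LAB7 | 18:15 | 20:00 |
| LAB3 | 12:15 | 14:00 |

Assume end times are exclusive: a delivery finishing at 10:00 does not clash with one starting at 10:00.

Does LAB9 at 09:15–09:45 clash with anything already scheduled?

LAB1: ends 08:00 at or before LAB9 starts 09:15 → clear.
LAB2: ends 08:45 at or before LAB9 starts 09:15 → clear.
LAB5: ends 09:00 at or before LAB9 starts 09:15 → clear.
LAB3: starts 12:15 at or after LAB9 ends 09:45 → clear.
LAB4: starts 12:45 at or after LAB9 ends 09:45 → clear.
LAB6: starts 15:45 at or after LAB9 ends 09:45 → clear.
LAB7: starts 18:15 at or after LAB9 ends 09:45 → clear.
LAB8: starts 18:45 at or after LAB9 ends 09:45 → clear.

No — it doesn't clash with anything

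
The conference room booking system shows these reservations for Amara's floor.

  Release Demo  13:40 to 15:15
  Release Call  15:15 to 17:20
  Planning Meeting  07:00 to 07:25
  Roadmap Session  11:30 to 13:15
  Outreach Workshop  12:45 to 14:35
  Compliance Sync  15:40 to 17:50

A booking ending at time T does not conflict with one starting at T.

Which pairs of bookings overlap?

Compliance Sync & Release Call, Outreach Workshop & Release Demo, Outreach Workshop & Roadmap Session

Sorted by start: Planning Meeting, Roadmap Session, Outreach Workshop, Release Demo, Release Call, Compliance Sync.
Roadmap Session starts after Planning Meeting ends, so Planning Meeting has no further overlaps.
Outreach Workshop starts before Roadmap Session ends → Roadmap Session and Outreach Workshop overlap.
Release Demo starts after Roadmap Session ends, so Roadmap Session has no further overlaps.
Release Demo starts before Outreach Workshop ends → Outreach Workshop and Release Demo overlap.
Release Call starts after Outreach Workshop ends, so Outreach Workshop has no further overlaps.
Release Call starts exactly when Release Demo ends (back-to-back, no overlap), so Release Demo has no further overlaps.
Compliance Sync starts before Release Call ends → Release Call and Compliance Sync overlap.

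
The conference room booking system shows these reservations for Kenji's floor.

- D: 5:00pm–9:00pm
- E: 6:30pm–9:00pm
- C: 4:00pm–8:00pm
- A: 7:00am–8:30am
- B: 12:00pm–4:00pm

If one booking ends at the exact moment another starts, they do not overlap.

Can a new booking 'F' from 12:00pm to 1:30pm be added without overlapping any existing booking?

A: ends 8:30am at or before F starts 12:00pm → clear.
B: starts 12:00pm before F ends 1:30pm, and ends 4:00pm after F starts 12:00pm → overlap.
C: starts 4:00pm at or after F ends 1:30pm → clear.
D: starts 5:00pm at or after F ends 1:30pm → clear.
E: starts 6:30pm at or after F ends 1:30pm → clear.
F overlaps B.

No — it overlaps B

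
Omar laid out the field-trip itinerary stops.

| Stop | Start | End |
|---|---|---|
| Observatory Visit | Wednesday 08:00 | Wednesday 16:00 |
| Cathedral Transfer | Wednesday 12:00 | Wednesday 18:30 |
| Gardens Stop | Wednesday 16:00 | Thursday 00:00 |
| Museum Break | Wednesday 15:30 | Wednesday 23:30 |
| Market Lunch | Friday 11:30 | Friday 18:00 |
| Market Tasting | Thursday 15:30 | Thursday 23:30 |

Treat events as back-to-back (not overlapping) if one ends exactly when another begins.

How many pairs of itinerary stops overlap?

Sorted by start: Observatory Visit, Cathedral Transfer, Museum Break, Gardens Stop, Market Tasting, Market Lunch.
Cathedral Transfer starts before Observatory Visit ends → Observatory Visit and Cathedral Transfer overlap.
Museum Break starts before Observatory Visit ends → Observatory Visit and Museum Break overlap.
Gardens Stop starts exactly when Observatory Visit ends (back-to-back, no overlap), so nothing later overlaps Observatory Visit either.
Museum Break starts before Cathedral Transfer ends → Cathedral Transfer and Museum Break overlap.
Gardens Stop starts before Cathedral Transfer ends → Cathedral Transfer and Gardens Stop overlap.
Market Tasting starts after Cathedral Transfer ends, so nothing later overlaps Cathedral Transfer either.
Gardens Stop starts before Museum Break ends → Museum Break and Gardens Stop overlap.
Market Tasting starts after Museum Break ends, so nothing later overlaps Museum Break either.
Market Tasting starts after Gardens Stop ends, so nothing later overlaps Gardens Stop either.
Market Lunch starts after Market Tasting ends.
Overlapping pairs: Cathedral Transfer & Gardens Stop, Cathedral Transfer & Museum Break, Cathedral Transfer & Observatory Visit, Gardens Stop & Museum Break, Museum Break & Observatory Visit — 5 in total.

5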